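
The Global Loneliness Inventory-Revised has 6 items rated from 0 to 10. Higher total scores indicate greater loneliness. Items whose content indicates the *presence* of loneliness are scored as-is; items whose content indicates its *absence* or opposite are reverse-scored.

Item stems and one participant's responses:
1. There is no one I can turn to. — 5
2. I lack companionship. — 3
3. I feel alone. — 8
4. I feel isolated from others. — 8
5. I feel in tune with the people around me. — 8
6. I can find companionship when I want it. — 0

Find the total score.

36

Items 5, 6 describe the absence/opposite of loneliness → reverse-score.
on a 0–10 scale, reversed = 10 − raw.
  item 1: 5
  item 2: 3
  item 3: 8
  item 4: 8
  item 5: 10 − 8 = 2
  item 6: 10 − 0 = 10
Total = 5 + 3 + 8 + 8 + 2 + 10 = 36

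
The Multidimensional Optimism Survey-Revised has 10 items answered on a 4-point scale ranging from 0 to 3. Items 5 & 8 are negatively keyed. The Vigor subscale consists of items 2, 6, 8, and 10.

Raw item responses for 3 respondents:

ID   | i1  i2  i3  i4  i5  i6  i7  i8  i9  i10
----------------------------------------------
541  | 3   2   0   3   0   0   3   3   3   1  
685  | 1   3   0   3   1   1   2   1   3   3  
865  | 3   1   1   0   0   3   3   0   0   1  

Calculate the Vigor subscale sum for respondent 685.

Respondent 685 raw: 1, 3, 0, 3, 1, 1, 2, 1, 3, 3.
Vigor items: 2, 6, 8, 10.
Reverse-coded (reverse-coded value = 3 − response):
  item 2: 3
  item 6: 1
  item 8: 3 − 1 = 2
  item 10: 3
Sum = 3 + 1 + 2 + 3 = 9

9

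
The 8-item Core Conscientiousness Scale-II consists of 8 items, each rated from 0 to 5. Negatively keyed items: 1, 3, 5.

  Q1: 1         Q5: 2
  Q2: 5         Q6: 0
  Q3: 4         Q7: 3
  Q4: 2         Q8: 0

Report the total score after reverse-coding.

18

Raw sum = 17. Negatively keyed items: 1, 3, 5; their raw sum = 7.
Each reversal replaces raw with 5 − raw, changing the total by 5 − 2·raw per item.
Total = 17 + 3·5 − 2·7 = 17 + 15 − 14 = 18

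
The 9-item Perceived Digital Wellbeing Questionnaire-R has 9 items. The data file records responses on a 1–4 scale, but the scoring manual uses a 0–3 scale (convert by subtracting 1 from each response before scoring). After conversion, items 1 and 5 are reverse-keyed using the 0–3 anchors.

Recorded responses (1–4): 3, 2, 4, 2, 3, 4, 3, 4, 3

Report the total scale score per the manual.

17

Convert to 0–3: 2, 1, 3, 1, 2, 3, 2, 3, 2
Reverse-coded (on a 0–3 scale, reversed = 3 − raw):
  item 1: 3 − 2 = 1
  item 5: 3 − 2 = 1
Scored: 1, 1, 3, 1, 1, 3, 2, 3, 2
Total = 17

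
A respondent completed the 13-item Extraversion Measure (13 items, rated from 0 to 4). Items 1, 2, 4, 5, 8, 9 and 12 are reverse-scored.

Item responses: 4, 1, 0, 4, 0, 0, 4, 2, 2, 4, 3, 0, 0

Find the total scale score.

26

Reverse-coded items (reverse-coded value = 4 − response):
  item 1: 4 − 4 = 0
  item 2: 4 − 1 = 3
  item 4: 4 − 4 = 0
  item 5: 4 − 0 = 4
  item 8: 4 − 2 = 2
  item 9: 4 − 2 = 2
  item 12: 4 − 0 = 4
Scored responses: 0, 3, 0, 0, 4, 0, 4, 2, 2, 4, 3, 4, 0
Total = 0 + 3 + 0 + 0 + 4 + 0 + 4 + 2 + 2 + 4 + 3 + 4 + 0 = 26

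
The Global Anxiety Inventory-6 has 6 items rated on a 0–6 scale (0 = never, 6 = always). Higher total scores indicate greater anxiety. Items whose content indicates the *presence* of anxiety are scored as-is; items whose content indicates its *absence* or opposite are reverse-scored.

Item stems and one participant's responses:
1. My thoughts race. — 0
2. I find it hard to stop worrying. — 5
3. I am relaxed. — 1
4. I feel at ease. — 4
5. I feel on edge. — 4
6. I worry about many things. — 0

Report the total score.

16

Items 3, 4 describe the absence/opposite of anxiety → reverse-score.
reverse-coded value = 6 − response.
  item 1: 0
  item 2: 5
  item 3: 6 − 1 = 5
  item 4: 6 − 4 = 2
  item 5: 4
  item 6: 0
Total = 0 + 5 + 5 + 2 + 4 + 0 = 16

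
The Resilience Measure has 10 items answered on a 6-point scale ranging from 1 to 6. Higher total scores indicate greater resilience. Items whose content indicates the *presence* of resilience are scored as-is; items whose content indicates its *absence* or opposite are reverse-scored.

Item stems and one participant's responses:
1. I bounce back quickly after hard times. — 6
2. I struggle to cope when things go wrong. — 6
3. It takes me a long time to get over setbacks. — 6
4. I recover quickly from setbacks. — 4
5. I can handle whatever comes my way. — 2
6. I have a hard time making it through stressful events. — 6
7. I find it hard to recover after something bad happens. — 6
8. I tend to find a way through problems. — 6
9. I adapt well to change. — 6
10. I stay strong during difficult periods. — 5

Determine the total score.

Items 2, 3, 6, 7 describe the absence/opposite of resilience → reverse-score.
on a 1–6 scale, reversed = 7 − raw.
  item 1: 6
  item 2: 7 − 6 = 1
  item 3: 7 − 6 = 1
  item 4: 4
  item 5: 2
  item 6: 7 − 6 = 1
  item 7: 7 − 6 = 1
  item 8: 6
  item 9: 6
  item 10: 5
Total = 6 + 1 + 1 + 4 + 2 + 1 + 1 + 6 + 6 + 5 = 33

33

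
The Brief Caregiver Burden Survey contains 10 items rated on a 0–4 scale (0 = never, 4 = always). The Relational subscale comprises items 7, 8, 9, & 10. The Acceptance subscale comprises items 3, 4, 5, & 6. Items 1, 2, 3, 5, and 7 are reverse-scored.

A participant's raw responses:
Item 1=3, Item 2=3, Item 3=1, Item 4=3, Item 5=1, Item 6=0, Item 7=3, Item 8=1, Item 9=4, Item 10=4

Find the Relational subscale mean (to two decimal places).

2.50

Relational items: 7, 8, 9, 10.
Of these, item 7 is reverse-scored; reversed = (0+4) − raw = 4 − raw.
  item 7: 4 − 3 = 1
  item 8: 1
  item 9: 4
  item 10: 4
Sum = 1 + 1 + 4 + 4 = 10
Mean = 10 / 4 = 2.50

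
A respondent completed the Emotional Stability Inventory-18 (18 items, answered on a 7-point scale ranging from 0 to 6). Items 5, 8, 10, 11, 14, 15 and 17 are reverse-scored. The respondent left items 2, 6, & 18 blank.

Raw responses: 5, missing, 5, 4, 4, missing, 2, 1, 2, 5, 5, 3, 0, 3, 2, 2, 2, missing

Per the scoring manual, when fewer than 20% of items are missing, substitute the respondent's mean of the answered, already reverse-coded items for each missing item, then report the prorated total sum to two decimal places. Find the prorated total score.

Reverse-coded (reversed = (0+6) − raw = 6 − raw):
  item 5: 6 − 4 = 2
  item 8: 6 − 1 = 5
  item 10: 6 − 5 = 1
  item 11: 6 − 5 = 1
  item 14: 6 − 3 = 3
  item 15: 6 − 2 = 4
  item 17: 6 − 2 = 4
Completed scored items (15 of 18): 5, 5, 4, 2, 2, 5, 2, 1, 1, 3, 0, 3, 4, 2, 4; sum = 43.
Person mean = 43 / 15 ≈ 2.8667
Prorated total = (43 / 15) × 18 = 51.60 (to 2 dp)

51.60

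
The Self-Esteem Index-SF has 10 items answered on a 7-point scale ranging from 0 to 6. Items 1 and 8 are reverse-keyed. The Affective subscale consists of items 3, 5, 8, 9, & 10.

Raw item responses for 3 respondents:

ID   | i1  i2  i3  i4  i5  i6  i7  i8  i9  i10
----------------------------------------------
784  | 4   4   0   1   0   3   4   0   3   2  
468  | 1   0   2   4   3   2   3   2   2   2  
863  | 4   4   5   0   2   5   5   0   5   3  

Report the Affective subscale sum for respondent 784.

Respondent 784 raw: 4, 4, 0, 1, 0, 3, 4, 0, 3, 2.
Affective items: 3, 5, 8, 9, 10.
Reverse-coded (reversed = (0+6) − raw = 6 − raw):
  item 3: 0
  item 5: 0
  item 8: 6 − 0 = 6
  item 9: 3
  item 10: 2
Sum = 0 + 0 + 6 + 3 + 2 = 11

11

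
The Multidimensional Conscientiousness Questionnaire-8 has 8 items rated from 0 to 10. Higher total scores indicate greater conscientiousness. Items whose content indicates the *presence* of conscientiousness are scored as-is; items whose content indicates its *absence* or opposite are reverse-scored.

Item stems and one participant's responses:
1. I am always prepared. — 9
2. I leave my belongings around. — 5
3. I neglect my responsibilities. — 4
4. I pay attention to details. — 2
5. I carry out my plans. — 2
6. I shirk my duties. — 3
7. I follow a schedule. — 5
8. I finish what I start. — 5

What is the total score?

41

Items 2, 3, 6 describe the absence/opposite of conscientiousness → reverse-score.
reversed = (0+10) − raw = 10 − raw.
  item 1: 9
  item 2: 10 − 5 = 5
  item 3: 10 − 4 = 6
  item 4: 2
  item 5: 2
  item 6: 10 − 3 = 7
  item 7: 5
  item 8: 5
Total = 9 + 5 + 6 + 2 + 2 + 7 + 5 + 5 = 41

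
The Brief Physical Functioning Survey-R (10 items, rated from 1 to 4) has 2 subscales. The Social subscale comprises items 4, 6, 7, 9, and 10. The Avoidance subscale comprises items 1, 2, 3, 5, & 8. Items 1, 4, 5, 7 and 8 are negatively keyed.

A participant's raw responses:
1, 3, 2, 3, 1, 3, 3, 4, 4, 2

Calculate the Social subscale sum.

13

Social items: 4, 6, 7, 9, 10.
Of these, items 4 and 7 are negatively keyed; reverse-coded value = 5 − response.
  item 4: 5 − 3 = 2
  item 6: 3
  item 7: 5 − 3 = 2
  item 9: 4
  item 10: 2
Sum = 2 + 3 + 2 + 4 + 2 = 13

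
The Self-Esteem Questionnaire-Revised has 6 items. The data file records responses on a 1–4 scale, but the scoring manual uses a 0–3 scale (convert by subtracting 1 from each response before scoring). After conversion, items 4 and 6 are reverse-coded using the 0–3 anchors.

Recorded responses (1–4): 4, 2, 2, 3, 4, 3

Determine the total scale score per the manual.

Convert to 0–3: 3, 1, 1, 2, 3, 2
Reverse-coded (reverse-coded value = 3 − response):
  item 4: 3 − 2 = 1
  item 6: 3 − 2 = 1
Scored: 3, 1, 1, 1, 3, 1
Total = 10

10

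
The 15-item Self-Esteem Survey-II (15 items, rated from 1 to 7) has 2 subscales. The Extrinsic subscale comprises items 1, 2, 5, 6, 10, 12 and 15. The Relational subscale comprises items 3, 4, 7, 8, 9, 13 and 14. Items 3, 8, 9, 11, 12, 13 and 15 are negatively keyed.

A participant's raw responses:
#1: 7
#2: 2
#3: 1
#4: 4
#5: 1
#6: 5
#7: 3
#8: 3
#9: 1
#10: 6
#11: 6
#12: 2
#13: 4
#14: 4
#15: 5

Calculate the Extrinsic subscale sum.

30

Extrinsic items: 1, 2, 5, 6, 10, 12, 15.
Of these, items 12 & 15 are negatively keyed; reverse-coded value = 8 − response.
  item 1: 7
  item 2: 2
  item 5: 1
  item 6: 5
  item 10: 6
  item 12: 8 − 2 = 6
  item 15: 8 − 5 = 3
Sum = 7 + 2 + 1 + 5 + 6 + 6 + 3 = 30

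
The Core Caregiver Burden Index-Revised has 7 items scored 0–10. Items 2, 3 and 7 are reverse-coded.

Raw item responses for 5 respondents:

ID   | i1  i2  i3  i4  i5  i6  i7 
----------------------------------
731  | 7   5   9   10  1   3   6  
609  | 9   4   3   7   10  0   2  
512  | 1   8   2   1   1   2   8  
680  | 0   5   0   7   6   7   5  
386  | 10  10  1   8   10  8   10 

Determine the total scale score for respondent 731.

Respondent 731 raw: 7, 5, 9, 10, 1, 3, 6.
Reverse-coded (on a 0–10 scale, reversed = 10 − raw):
  item 1: 7
  item 2: 10 − 5 = 5
  item 3: 10 − 9 = 1
  item 4: 10
  item 5: 1
  item 6: 3
  item 7: 10 − 6 = 4
Sum = 7 + 5 + 1 + 10 + 1 + 3 + 4 = 31

31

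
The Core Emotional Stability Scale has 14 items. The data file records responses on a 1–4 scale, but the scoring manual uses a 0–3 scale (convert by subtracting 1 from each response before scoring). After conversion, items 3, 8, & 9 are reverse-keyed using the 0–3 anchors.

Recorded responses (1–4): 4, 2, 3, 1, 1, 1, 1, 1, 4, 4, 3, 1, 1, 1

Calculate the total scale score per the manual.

13

Convert to 0–3: 3, 1, 2, 0, 0, 0, 0, 0, 3, 3, 2, 0, 0, 0
Reverse-coded (on a 0–3 scale, reversed = 3 − raw):
  item 3: 3 − 2 = 1
  item 8: 3 − 0 = 3
  item 9: 3 − 3 = 0
Scored: 3, 1, 1, 0, 0, 0, 0, 3, 0, 3, 2, 0, 0, 0
Total = 13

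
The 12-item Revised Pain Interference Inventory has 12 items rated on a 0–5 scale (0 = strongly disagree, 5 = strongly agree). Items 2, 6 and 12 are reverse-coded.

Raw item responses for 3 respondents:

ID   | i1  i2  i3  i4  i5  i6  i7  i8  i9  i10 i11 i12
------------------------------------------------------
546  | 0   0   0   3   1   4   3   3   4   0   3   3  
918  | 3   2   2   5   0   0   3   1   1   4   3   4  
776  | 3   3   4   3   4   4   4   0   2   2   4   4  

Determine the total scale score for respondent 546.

Respondent 546 raw: 0, 0, 0, 3, 1, 4, 3, 3, 4, 0, 3, 3.
Reverse-coded (reversed = (0+5) − raw = 5 − raw):
  item 1: 0
  item 2: 5 − 0 = 5
  item 3: 0
  item 4: 3
  item 5: 1
  item 6: 5 − 4 = 1
  item 7: 3
  item 8: 3
  item 9: 4
  item 10: 0
  item 11: 3
  item 12: 5 − 3 = 2
Sum = 0 + 5 + 0 + 3 + 1 + 1 + 3 + 3 + 4 + 0 + 3 + 2 = 25

25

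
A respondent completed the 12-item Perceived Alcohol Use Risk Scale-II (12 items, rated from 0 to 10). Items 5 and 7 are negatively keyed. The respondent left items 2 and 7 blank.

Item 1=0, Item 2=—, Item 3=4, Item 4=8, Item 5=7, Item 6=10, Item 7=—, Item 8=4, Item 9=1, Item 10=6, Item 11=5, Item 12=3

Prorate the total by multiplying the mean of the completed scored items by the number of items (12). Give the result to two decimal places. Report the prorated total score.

Reverse-coded (on a 0–10 scale, reversed = 10 − raw):
  item 5: 10 − 7 = 3
Completed scored items (10 of 12): 0, 4, 8, 3, 10, 4, 1, 6, 5, 3; sum = 44.
Person mean = 44 / 10 ≈ 4.4000
Prorated total = (44 / 10) × 12 = 52.80 (to 2 dp)

52.80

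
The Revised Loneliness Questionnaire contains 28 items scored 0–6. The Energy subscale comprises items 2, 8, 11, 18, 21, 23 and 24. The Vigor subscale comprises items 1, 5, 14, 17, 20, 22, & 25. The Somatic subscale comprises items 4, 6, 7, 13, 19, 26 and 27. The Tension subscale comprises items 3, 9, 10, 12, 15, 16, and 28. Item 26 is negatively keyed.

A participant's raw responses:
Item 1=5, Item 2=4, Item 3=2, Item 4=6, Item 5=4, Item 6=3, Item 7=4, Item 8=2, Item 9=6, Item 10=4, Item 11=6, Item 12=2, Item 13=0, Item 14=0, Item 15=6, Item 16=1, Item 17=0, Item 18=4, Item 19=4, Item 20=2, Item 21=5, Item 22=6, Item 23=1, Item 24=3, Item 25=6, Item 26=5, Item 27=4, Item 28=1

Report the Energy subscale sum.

25

Energy items: 2, 8, 11, 18, 21, 23, 24.
  item 2: 4
  item 8: 2
  item 11: 6
  item 18: 4
  item 21: 5
  item 23: 1
  item 24: 3
Sum = 4 + 2 + 6 + 4 + 5 + 1 + 3 = 25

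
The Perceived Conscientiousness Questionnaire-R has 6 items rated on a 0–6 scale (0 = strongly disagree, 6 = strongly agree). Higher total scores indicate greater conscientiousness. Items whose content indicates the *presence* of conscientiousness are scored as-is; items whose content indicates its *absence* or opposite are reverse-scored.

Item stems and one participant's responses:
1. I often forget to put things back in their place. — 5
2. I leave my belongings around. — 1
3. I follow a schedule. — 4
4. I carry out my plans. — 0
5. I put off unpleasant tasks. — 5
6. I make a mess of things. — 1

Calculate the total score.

16

Items 1, 2, 5, 6 describe the absence/opposite of conscientiousness → reverse-score.
reverse-coded value = 6 − response.
  item 1: 6 − 5 = 1
  item 2: 6 − 1 = 5
  item 3: 4
  item 4: 0
  item 5: 6 − 5 = 1
  item 6: 6 − 1 = 5
Total = 1 + 5 + 4 + 0 + 1 + 5 = 16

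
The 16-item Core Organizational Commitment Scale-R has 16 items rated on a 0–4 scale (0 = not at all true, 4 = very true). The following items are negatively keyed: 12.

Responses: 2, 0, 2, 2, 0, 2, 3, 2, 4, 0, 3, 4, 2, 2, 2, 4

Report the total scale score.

30

Apply reverse scoring (reversed = (0+4) − raw = 4 − raw):
  item 12: 4 − 4 = 0
Scored responses: 2, 0, 2, 2, 0, 2, 3, 2, 4, 0, 3, 0, 2, 2, 2, 4
Total = 2 + 0 + 2 + 2 + 0 + 2 + 3 + 2 + 4 + 0 + 3 + 0 + 2 + 2 + 2 + 4 = 30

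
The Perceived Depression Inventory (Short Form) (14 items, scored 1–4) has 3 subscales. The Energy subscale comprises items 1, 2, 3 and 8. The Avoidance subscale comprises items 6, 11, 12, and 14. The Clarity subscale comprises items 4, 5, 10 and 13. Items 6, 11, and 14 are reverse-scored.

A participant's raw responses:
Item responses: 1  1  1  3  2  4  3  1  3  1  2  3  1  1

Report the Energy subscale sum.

4

Energy items: 1, 2, 3, 8.
  item 1: 1
  item 2: 1
  item 3: 1
  item 8: 1
Sum = 1 + 1 + 1 + 1 = 4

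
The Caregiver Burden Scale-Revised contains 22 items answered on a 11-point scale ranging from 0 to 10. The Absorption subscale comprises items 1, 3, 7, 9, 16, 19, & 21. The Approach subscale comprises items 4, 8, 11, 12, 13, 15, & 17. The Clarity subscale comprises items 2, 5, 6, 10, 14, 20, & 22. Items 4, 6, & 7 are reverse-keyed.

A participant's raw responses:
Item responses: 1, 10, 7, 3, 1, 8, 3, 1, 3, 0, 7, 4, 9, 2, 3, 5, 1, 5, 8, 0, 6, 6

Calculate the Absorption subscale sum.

37

Absorption items: 1, 3, 7, 9, 16, 19, 21.
Of these, item 7 is reverse-keyed; reversed = (0+10) − raw = 10 − raw.
  item 1: 1
  item 3: 7
  item 7: 10 − 3 = 7
  item 9: 3
  item 16: 5
  item 19: 8
  item 21: 6
Sum = 1 + 7 + 7 + 3 + 5 + 8 + 6 = 37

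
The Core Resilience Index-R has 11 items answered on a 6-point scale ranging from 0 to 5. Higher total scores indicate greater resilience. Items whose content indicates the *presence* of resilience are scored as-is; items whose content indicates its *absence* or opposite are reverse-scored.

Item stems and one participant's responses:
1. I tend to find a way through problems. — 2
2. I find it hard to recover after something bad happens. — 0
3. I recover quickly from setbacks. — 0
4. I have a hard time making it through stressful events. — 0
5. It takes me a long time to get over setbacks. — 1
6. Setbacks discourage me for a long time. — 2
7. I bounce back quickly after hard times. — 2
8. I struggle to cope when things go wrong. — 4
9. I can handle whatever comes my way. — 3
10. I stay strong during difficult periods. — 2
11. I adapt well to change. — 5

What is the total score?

Items 2, 4, 5, 6, 8 describe the absence/opposite of resilience → reverse-score.
reversed = (0+5) − raw = 5 − raw.
  item 1: 2
  item 2: 5 − 0 = 5
  item 3: 0
  item 4: 5 − 0 = 5
  item 5: 5 − 1 = 4
  item 6: 5 − 2 = 3
  item 7: 2
  item 8: 5 − 4 = 1
  item 9: 3
  item 10: 2
  item 11: 5
Total = 2 + 5 + 0 + 5 + 4 + 3 + 2 + 1 + 3 + 2 + 5 = 32

32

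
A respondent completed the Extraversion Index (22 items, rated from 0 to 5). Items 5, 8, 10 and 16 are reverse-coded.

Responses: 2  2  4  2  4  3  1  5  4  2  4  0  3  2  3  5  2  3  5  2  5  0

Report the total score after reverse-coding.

Reversing items 5, 8, 10 and 16 with 5 − raw:
Total = 2 + 2 + 4 + 2 + (5−4) + 3 + 1 + (5−5) + 4 + (5−2) + 4 + 0 + 3 + 2 + 3 + (5−5) + 2 + 3 + 5 + 2 + 5 + 0
      = 2 + 2 + 4 + 2 + 1 + 3 + 1 + 0 + 4 + 3 + 4 + 0 + 3 + 2 + 3 + 0 + 2 + 3 + 5 + 2 + 5 + 0 = 51

51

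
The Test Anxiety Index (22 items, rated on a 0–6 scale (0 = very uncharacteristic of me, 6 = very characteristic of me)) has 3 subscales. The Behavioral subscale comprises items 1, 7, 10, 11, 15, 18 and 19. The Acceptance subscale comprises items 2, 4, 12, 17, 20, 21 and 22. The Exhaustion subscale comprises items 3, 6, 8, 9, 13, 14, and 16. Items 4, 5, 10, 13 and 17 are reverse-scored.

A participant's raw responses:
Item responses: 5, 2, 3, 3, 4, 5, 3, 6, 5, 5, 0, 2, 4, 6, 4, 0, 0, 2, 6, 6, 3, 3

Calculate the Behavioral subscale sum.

21

Behavioral items: 1, 7, 10, 11, 15, 18, 19.
Of these, item 10 is reverse-scored; on a 0–6 scale, reversed = 6 − raw.
  item 1: 5
  item 7: 3
  item 10: 6 − 5 = 1
  item 11: 0
  item 15: 4
  item 18: 2
  item 19: 6
Sum = 5 + 3 + 1 + 0 + 4 + 2 + 6 = 21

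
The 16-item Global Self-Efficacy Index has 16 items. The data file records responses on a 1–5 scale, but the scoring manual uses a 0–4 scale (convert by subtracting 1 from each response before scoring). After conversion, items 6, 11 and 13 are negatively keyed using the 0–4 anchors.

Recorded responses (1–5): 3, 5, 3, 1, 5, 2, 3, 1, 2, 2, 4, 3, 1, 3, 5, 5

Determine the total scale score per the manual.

36

Convert to 0–4: 2, 4, 2, 0, 4, 1, 2, 0, 1, 1, 3, 2, 0, 2, 4, 4
Reverse-coded (on a 0–4 scale, reversed = 4 − raw):
  item 6: 4 − 1 = 3
  item 11: 4 − 3 = 1
  item 13: 4 − 0 = 4
Scored: 2, 4, 2, 0, 4, 3, 2, 0, 1, 1, 1, 2, 4, 2, 4, 4
Total = 36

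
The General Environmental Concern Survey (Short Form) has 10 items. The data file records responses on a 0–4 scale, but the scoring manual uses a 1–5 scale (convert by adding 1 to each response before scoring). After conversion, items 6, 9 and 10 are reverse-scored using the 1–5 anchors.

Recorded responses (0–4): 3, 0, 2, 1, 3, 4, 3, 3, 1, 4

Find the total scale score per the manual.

Convert to 1–5: 4, 1, 3, 2, 4, 5, 4, 4, 2, 5
Reverse-coded (reverse-coded value = 6 − response):
  item 6: 6 − 5 = 1
  item 9: 6 − 2 = 4
  item 10: 6 − 5 = 1
Scored: 4, 1, 3, 2, 4, 1, 4, 4, 4, 1
Total = 28

28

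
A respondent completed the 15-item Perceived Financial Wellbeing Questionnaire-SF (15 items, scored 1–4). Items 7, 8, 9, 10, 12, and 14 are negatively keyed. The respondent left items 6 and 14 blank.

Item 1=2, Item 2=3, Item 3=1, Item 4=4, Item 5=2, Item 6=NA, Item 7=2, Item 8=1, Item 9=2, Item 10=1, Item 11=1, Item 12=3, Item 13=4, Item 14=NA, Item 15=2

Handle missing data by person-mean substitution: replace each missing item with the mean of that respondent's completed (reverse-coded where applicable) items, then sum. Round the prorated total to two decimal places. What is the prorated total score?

Reverse-coded (reversed = (1+4) − raw = 5 − raw):
  item 7: 5 − 2 = 3
  item 8: 5 − 1 = 4
  item 9: 5 − 2 = 3
  item 10: 5 − 1 = 4
  item 12: 5 − 3 = 2
Completed scored items (13 of 15): 2, 3, 1, 4, 2, 3, 4, 3, 4, 1, 2, 4, 2; sum = 35.
Person mean = 35 / 13 ≈ 2.6923
Prorated total = (35 / 13) × 15 = 40.38 (to 2 dp)

40.38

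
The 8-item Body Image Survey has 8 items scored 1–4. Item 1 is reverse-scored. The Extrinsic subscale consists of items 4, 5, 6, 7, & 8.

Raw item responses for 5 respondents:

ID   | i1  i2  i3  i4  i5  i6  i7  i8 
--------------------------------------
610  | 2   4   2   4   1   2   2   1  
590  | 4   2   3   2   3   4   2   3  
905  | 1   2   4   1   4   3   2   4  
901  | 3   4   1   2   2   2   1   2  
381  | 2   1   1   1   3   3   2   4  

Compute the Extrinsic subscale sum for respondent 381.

Respondent 381 raw: 2, 1, 1, 1, 3, 3, 2, 4.
Extrinsic items: 4, 5, 6, 7, 8.
Reverse-coded (reverse-coded value = 5 − response):
  item 4: 1
  item 5: 3
  item 6: 3
  item 7: 2
  item 8: 4
Sum = 1 + 3 + 3 + 2 + 4 = 13

13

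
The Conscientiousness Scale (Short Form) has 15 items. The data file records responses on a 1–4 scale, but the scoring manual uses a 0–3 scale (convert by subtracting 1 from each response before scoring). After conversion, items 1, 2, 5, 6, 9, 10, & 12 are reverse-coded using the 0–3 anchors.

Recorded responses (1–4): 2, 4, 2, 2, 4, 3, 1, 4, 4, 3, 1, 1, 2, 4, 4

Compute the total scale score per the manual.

19

Convert to 0–3: 1, 3, 1, 1, 3, 2, 0, 3, 3, 2, 0, 0, 1, 3, 3
Reverse-coded (reversed = (0+3) − raw = 3 − raw):
  item 1: 3 − 1 = 2
  item 2: 3 − 3 = 0
  item 5: 3 − 3 = 0
  item 6: 3 − 2 = 1
  item 9: 3 − 3 = 0
  item 10: 3 − 2 = 1
  item 12: 3 − 0 = 3
Scored: 2, 0, 1, 1, 0, 1, 0, 3, 0, 1, 0, 3, 1, 3, 3
Total = 19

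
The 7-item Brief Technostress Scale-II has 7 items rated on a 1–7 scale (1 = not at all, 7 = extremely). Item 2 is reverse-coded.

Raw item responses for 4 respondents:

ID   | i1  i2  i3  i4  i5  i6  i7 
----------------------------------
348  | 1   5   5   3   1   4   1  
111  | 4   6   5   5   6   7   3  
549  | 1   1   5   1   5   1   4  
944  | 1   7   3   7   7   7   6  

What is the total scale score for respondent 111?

Respondent 111 raw: 4, 6, 5, 5, 6, 7, 3.
Reverse-coded (reversed = (1+7) − raw = 8 − raw):
  item 1: 4
  item 2: 8 − 6 = 2
  item 3: 5
  item 4: 5
  item 5: 6
  item 6: 7
  item 7: 3
Sum = 4 + 2 + 5 + 5 + 6 + 7 + 3 = 32

32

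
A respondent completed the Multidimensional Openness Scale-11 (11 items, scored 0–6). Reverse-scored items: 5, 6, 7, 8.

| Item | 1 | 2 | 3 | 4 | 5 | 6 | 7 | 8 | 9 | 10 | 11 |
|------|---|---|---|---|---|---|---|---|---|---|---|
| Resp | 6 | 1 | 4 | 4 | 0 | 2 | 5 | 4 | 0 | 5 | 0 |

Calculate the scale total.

33

Raw sum = 31. Reverse-scored items: 5, 6, 7, 8; their raw sum = 11.
Each reversal replaces raw with 6 − raw, changing the total by 6 − 2·raw per item.
Total = 31 + 4·6 − 2·11 = 31 + 24 − 22 = 33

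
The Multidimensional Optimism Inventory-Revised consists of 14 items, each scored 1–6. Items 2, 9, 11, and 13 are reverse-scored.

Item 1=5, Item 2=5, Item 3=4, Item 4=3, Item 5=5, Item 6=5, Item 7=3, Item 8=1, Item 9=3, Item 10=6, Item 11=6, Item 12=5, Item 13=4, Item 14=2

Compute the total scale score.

49

Raw sum = 57. Reverse-scored items: 2, 9, 11, 13; their raw sum = 18.
Each reversal replaces raw with 7 − raw, changing the total by 7 − 2·raw per item.
Total = 57 + 4·7 − 2·18 = 57 + 28 − 36 = 49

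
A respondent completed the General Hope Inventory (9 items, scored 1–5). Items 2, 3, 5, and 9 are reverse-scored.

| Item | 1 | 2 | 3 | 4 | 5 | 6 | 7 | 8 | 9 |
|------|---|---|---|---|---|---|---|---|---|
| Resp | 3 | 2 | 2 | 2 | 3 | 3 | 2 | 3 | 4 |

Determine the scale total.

26

Reverse-coded items (reverse-coded value = 6 − response):
  item 2: 6 − 2 = 4
  item 3: 6 − 2 = 4
  item 5: 6 − 3 = 3
  item 9: 6 − 4 = 2
Scored responses: 3, 4, 4, 2, 3, 3, 2, 3, 2
Total = 3 + 4 + 4 + 2 + 3 + 3 + 2 + 3 + 2 = 26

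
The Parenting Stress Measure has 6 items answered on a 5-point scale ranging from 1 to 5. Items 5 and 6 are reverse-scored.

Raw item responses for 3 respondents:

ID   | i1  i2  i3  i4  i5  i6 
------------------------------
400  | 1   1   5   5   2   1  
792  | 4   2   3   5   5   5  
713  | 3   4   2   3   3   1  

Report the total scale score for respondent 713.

Respondent 713 raw: 3, 4, 2, 3, 3, 1.
Reverse-coded (reversed = (1+5) − raw = 6 − raw):
  item 1: 3
  item 2: 4
  item 3: 2
  item 4: 3
  item 5: 6 − 3 = 3
  item 6: 6 − 1 = 5
Sum = 3 + 4 + 2 + 3 + 3 + 5 = 20

20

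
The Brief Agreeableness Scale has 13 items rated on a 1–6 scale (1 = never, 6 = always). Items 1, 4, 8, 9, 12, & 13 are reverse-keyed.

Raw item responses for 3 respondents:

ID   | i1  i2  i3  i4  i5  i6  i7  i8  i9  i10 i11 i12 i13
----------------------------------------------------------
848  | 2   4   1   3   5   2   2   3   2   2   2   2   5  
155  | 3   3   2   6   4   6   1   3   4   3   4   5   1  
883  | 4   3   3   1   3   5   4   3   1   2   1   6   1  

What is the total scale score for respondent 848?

43

Respondent 848 raw: 2, 4, 1, 3, 5, 2, 2, 3, 2, 2, 2, 2, 5.
Reverse-coded (reversed = (1+6) − raw = 7 − raw):
  item 1: 7 − 2 = 5
  item 2: 4
  item 3: 1
  item 4: 7 − 3 = 4
  item 5: 5
  item 6: 2
  item 7: 2
  item 8: 7 − 3 = 4
  item 9: 7 − 2 = 5
  item 10: 2
  item 11: 2
  item 12: 7 − 2 = 5
  item 13: 7 − 5 = 2
Sum = 5 + 4 + 1 + 4 + 5 + 2 + 2 + 4 + 5 + 2 + 2 + 5 + 2 = 43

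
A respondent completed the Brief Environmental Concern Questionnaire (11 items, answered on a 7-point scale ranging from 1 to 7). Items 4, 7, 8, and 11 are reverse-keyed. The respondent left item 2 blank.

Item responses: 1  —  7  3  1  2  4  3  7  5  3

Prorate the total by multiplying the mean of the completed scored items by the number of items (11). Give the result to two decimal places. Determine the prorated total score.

46.20

Reverse-coded (reversed = (1+7) − raw = 8 − raw):
  item 4: 8 − 3 = 5
  item 7: 8 − 4 = 4
  item 8: 8 − 3 = 5
  item 11: 8 − 3 = 5
Completed scored items (10 of 11): 1, 7, 5, 1, 2, 4, 5, 7, 5, 5; sum = 42.
Person mean = 42 / 10 ≈ 4.2000
Prorated total = (42 / 10) × 11 = 46.20 (to 2 dp)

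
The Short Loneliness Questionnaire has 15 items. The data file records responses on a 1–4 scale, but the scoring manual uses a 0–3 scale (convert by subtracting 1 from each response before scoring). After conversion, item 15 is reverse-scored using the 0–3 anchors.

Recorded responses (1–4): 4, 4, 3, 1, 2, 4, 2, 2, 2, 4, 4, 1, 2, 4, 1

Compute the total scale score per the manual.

Convert to 0–3: 3, 3, 2, 0, 1, 3, 1, 1, 1, 3, 3, 0, 1, 3, 0
Reverse-coded (reverse-coded value = 3 − response):
  item 15: 3 − 0 = 3
Scored: 3, 3, 2, 0, 1, 3, 1, 1, 1, 3, 3, 0, 1, 3, 3
Total = 28

28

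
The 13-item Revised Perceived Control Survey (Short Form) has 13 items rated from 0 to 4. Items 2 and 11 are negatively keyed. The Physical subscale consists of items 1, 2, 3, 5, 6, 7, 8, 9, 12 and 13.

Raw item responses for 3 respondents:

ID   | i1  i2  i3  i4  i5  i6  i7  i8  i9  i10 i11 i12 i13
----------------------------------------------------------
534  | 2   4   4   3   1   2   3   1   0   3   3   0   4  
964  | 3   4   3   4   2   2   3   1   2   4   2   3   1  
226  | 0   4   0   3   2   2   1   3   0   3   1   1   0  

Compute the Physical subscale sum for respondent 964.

Respondent 964 raw: 3, 4, 3, 4, 2, 2, 3, 1, 2, 4, 2, 3, 1.
Physical items: 1, 2, 3, 5, 6, 7, 8, 9, 12, 13.
Reverse-coded (reverse-coded value = 4 − response):
  item 1: 3
  item 2: 4 − 4 = 0
  item 3: 3
  item 5: 2
  item 6: 2
  item 7: 3
  item 8: 1
  item 9: 2
  item 12: 3
  item 13: 1
Sum = 3 + 0 + 3 + 2 + 2 + 3 + 1 + 2 + 3 + 1 = 20

20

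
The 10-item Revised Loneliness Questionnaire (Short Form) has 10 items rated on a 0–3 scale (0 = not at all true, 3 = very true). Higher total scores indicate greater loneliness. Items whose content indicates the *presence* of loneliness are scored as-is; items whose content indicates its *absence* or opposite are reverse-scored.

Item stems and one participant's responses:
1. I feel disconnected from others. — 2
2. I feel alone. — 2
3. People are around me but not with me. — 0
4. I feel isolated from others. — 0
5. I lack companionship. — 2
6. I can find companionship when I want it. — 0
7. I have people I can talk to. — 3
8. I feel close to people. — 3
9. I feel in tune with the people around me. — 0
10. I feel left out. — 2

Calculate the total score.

14

Items 6, 7, 8, 9 describe the absence/opposite of loneliness → reverse-score.
on a 0–3 scale, reversed = 3 − raw.
  item 1: 2
  item 2: 2
  item 3: 0
  item 4: 0
  item 5: 2
  item 6: 3 − 0 = 3
  item 7: 3 − 3 = 0
  item 8: 3 − 3 = 0
  item 9: 3 − 0 = 3
  item 10: 2
Total = 2 + 2 + 0 + 0 + 2 + 3 + 0 + 0 + 3 + 2 = 14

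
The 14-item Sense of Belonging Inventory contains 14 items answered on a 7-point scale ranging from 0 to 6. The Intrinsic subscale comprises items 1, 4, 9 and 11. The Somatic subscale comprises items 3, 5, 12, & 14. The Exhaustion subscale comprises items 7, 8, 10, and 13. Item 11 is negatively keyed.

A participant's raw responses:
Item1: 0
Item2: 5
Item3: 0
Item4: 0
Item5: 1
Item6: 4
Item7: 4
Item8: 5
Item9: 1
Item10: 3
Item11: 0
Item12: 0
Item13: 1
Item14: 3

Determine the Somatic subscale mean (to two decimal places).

1.00

Somatic items: 3, 5, 12, 14.
  item 3: 0
  item 5: 1
  item 12: 0
  item 14: 3
Sum = 0 + 1 + 0 + 3 = 4
Mean = 4 / 4 = 1.00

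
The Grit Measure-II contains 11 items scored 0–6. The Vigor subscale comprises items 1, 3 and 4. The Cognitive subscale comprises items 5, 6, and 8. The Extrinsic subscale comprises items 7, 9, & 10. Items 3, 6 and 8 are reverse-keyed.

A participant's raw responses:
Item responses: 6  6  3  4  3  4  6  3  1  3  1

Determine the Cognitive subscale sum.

Cognitive items: 5, 6, 8.
Of these, items 6 and 8 are reverse-keyed; reversed = (0+6) − raw = 6 − raw.
  item 5: 3
  item 6: 6 − 4 = 2
  item 8: 6 − 3 = 3
Sum = 3 + 2 + 3 = 8

8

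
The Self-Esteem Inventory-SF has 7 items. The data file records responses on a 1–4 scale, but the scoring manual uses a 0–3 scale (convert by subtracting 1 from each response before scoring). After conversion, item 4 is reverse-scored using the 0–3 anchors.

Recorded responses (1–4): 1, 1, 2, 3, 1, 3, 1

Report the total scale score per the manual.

Convert to 0–3: 0, 0, 1, 2, 0, 2, 0
Reverse-coded (reversed = (0+3) − raw = 3 − raw):
  item 4: 3 − 2 = 1
Scored: 0, 0, 1, 1, 0, 2, 0
Total = 4

4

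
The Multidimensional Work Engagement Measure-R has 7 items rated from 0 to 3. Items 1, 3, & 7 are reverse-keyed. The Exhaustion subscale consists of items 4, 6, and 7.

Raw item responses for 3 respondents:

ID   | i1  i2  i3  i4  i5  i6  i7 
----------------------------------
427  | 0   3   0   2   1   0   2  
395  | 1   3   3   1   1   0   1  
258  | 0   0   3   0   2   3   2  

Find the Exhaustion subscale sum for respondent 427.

3

Respondent 427 raw: 0, 3, 0, 2, 1, 0, 2.
Exhaustion items: 4, 6, 7.
Reverse-coded (reverse-coded value = 3 − response):
  item 4: 2
  item 6: 0
  item 7: 3 − 2 = 1
Sum = 2 + 0 + 1 = 3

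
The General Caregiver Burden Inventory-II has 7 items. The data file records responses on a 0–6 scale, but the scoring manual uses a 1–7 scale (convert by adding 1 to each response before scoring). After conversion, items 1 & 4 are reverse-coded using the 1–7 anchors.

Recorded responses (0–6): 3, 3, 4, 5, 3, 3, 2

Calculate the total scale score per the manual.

Convert to 1–7: 4, 4, 5, 6, 4, 4, 3
Reverse-coded (reverse-coded value = 8 − response):
  item 1: 8 − 4 = 4
  item 4: 8 − 6 = 2
Scored: 4, 4, 5, 2, 4, 4, 3
Total = 26

26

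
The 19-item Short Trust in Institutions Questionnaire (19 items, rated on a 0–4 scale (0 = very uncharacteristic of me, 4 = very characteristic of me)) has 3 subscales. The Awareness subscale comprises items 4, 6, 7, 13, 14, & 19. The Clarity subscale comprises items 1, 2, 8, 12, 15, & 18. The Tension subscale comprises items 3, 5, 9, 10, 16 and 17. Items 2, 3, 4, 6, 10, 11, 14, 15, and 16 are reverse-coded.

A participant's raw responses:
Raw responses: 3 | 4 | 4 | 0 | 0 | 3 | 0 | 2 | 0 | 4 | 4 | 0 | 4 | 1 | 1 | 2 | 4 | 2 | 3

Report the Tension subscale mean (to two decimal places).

Tension items: 3, 5, 9, 10, 16, 17.
Of these, items 3, 10, and 16 are reverse-coded; reversed = (0+4) − raw = 4 − raw.
  item 3: 4 − 4 = 0
  item 5: 0
  item 9: 0
  item 10: 4 − 4 = 0
  item 16: 4 − 2 = 2
  item 17: 4
Sum = 0 + 0 + 0 + 0 + 2 + 4 = 6
Mean = 6 / 6 = 1.00

1.00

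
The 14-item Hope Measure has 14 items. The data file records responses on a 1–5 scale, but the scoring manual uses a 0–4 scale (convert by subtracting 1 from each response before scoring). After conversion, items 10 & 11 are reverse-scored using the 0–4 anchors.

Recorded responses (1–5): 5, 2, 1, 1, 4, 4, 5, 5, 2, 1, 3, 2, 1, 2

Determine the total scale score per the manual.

Convert to 0–4: 4, 1, 0, 0, 3, 3, 4, 4, 1, 0, 2, 1, 0, 1
Reverse-coded (reversed = (0+4) − raw = 4 − raw):
  item 10: 4 − 0 = 4
  item 11: 4 − 2 = 2
Scored: 4, 1, 0, 0, 3, 3, 4, 4, 1, 4, 2, 1, 0, 1
Total = 28

28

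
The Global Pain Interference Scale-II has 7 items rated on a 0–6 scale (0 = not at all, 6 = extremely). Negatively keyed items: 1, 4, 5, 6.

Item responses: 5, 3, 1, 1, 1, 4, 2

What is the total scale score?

19

Reversing items 1, 4, 5 and 6 with 6 − raw:
Total = (6−5) + 3 + 1 + (6−1) + (6−1) + (6−4) + 2
      = 1 + 3 + 1 + 5 + 5 + 2 + 2 = 19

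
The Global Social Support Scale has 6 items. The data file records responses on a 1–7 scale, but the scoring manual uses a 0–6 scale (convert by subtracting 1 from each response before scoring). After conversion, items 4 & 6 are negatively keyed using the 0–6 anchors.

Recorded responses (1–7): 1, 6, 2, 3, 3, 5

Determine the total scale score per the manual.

14

Convert to 0–6: 0, 5, 1, 2, 2, 4
Reverse-coded (on a 0–6 scale, reversed = 6 − raw):
  item 4: 6 − 2 = 4
  item 6: 6 − 4 = 2
Scored: 0, 5, 1, 4, 2, 2
Total = 14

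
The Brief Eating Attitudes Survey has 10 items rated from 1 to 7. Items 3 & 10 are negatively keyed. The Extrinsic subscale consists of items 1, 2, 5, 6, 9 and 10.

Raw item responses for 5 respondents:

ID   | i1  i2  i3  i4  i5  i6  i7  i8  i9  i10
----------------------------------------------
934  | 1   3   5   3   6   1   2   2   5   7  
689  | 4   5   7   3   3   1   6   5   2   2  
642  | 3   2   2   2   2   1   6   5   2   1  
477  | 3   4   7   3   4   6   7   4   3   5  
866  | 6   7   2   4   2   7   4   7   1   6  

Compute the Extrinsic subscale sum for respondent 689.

Respondent 689 raw: 4, 5, 7, 3, 3, 1, 6, 5, 2, 2.
Extrinsic items: 1, 2, 5, 6, 9, 10.
Reverse-coded (on a 1–7 scale, reversed = 8 − raw):
  item 1: 4
  item 2: 5
  item 5: 3
  item 6: 1
  item 9: 2
  item 10: 8 − 2 = 6
Sum = 4 + 5 + 3 + 1 + 2 + 6 = 21

21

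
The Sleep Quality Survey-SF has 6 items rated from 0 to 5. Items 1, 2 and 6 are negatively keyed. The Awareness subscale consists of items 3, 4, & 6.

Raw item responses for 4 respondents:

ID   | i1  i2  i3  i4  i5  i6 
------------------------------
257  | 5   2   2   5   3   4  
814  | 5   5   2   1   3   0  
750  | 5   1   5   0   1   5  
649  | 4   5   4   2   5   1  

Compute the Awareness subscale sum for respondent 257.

Respondent 257 raw: 5, 2, 2, 5, 3, 4.
Awareness items: 3, 4, 6.
Reverse-coded (on a 0–5 scale, reversed = 5 − raw):
  item 3: 2
  item 4: 5
  item 6: 5 − 4 = 1
Sum = 2 + 5 + 1 = 8

8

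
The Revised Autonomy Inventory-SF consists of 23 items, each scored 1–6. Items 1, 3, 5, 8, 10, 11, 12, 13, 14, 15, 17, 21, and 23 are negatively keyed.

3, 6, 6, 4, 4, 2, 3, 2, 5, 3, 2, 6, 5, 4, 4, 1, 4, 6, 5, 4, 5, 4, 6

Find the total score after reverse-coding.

Reverse-coded items (reversed = (1+6) − raw = 7 − raw):
  item 1: 7 − 3 = 4
  item 3: 7 − 6 = 1
  item 5: 7 − 4 = 3
  item 8: 7 − 2 = 5
  item 10: 7 − 3 = 4
  item 11: 7 − 2 = 5
  item 12: 7 − 6 = 1
  item 13: 7 − 5 = 2
  item 14: 7 − 4 = 3
  item 15: 7 − 4 = 3
  item 17: 7 − 4 = 3
  item 21: 7 − 5 = 2
  item 23: 7 − 6 = 1
After reverse-coding: 4, 6, 1, 4, 3, 2, 3, 5, 5, 4, 5, 1, 2, 3, 3, 1, 3, 6, 5, 4, 2, 4, 1
Total = 4 + 6 + 1 + 4 + 3 + 2 + 3 + 5 + 5 + 4 + 5 + 1 + 2 + 3 + 3 + 1 + 3 + 6 + 5 + 4 + 2 + 4 + 1 = 77

77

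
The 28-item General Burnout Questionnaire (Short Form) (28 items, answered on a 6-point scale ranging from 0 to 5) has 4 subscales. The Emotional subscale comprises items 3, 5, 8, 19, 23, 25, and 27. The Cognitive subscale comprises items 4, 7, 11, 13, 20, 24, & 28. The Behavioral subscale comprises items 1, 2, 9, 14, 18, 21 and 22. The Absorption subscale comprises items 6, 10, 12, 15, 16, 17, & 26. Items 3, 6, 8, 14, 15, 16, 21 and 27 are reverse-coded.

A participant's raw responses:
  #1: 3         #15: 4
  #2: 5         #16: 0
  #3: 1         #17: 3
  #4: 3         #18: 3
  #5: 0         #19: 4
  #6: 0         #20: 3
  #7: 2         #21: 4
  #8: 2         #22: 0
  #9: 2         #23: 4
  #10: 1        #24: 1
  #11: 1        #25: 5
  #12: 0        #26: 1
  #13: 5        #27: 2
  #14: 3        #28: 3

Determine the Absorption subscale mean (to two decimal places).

2.29

Absorption items: 6, 10, 12, 15, 16, 17, 26.
Of these, items 6, 15, and 16 are reverse-coded; on a 0–5 scale, reversed = 5 − raw.
  item 6: 5 − 0 = 5
  item 10: 1
  item 12: 0
  item 15: 5 − 4 = 1
  item 16: 5 − 0 = 5
  item 17: 3
  item 26: 1
Sum = 5 + 1 + 0 + 1 + 5 + 3 + 1 = 16
Mean = 16 / 7 = 2.29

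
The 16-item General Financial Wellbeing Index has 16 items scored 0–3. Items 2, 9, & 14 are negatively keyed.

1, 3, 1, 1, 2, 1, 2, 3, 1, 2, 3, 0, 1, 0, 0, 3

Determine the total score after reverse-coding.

25

Raw sum = 24. Negatively keyed items: 2, 9, 14; their raw sum = 4.
Each reversal replaces raw with 3 − raw, changing the total by 3 − 2·raw per item.
Total = 24 + 3·3 − 2·4 = 24 + 9 − 8 = 25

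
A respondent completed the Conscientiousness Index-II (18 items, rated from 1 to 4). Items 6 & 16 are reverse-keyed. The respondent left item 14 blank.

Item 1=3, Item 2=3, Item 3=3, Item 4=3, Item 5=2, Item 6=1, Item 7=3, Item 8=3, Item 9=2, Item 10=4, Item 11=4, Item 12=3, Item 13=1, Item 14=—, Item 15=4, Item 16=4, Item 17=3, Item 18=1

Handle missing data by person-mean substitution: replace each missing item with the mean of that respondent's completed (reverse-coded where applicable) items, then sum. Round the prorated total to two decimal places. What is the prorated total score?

Reverse-coded (reversed = (1+4) − raw = 5 − raw):
  item 6: 5 − 1 = 4
  item 16: 5 − 4 = 1
Completed scored items (17 of 18): 3, 3, 3, 3, 2, 4, 3, 3, 2, 4, 4, 3, 1, 4, 1, 3, 1; sum = 47.
Person mean = 47 / 17 ≈ 2.7647
Prorated total = (47 / 17) × 18 = 49.76 (to 2 dp)

49.76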